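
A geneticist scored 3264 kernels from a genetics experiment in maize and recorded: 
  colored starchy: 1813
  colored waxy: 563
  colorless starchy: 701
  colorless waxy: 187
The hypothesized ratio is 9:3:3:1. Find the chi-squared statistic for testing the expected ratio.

The 9:3:3:1 ratio has 16 parts, so with N = 3264 the expected counts are:
  colored starchy: 3264 × 9/16 = 1836
  colored waxy: 3264 × 3/16 = 612
  colorless starchy: 3264 × 3/16 = 612
  colorless waxy: 3264 × 1/16 = 204
χ² = Σ (O − E)² / E
  colored starchy: (1813 − 1836)² / 1836 = 0.2881
  colored waxy: (563 − 612)² / 612 = 3.9232
  colorless starchy: (701 − 612)² / 612 = 12.9428
  colorless waxy: (187 − 204)² / 204 = 1.4167
χ² = 0.2881 + 3.9232 + 12.9428 + 1.4167 = 18.5708 ≈ 18.571

18.571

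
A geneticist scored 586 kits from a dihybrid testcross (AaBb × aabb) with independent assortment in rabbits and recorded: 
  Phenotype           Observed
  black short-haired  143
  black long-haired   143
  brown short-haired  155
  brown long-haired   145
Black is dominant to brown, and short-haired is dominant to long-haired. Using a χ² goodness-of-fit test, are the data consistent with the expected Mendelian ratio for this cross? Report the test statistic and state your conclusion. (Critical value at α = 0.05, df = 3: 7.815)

A dihybrid testcross with independent assortment gives a 1:1:1:1 ratio.
Expected counts for N = 586 under a 1:1:1:1 ratio (total parts = 4):
  black short-haired: 586 × 1/4 = 146.5
  black long-haired: 586 × 1/4 = 146.5
  brown short-haired: 586 × 1/4 = 146.5
  brown long-haired: 586 × 1/4 = 146.5
χ² = Σ (O − E)² / E
  black short-haired: (143 − 146.5)² / 146.5 = 0.0836
  black long-haired: (143 − 146.5)² / 146.5 = 0.0836
  brown short-haired: (155 − 146.5)² / 146.5 = 0.4932
  brown long-haired: (145 − 146.5)² / 146.5 = 0.0154
χ² = 0.0836 + 0.0836 + 0.4932 + 0.0154 = 0.6758 ≈ 0.676
Degrees of freedom = 4 − 1 = 3; critical value at α = 0.05 is 7.815.
Since 0.676 < 7.815, we fail to reject the null hypothesis — the data are consistent with the 1:1:1:1 ratio.

0.676; consistent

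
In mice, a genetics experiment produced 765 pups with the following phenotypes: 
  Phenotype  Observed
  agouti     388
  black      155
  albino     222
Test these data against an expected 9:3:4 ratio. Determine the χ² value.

Under the 9:3:4 hypothesis (Σ ratio = 16, N = 765):
  agouti: 765 × 9/16 = 430.3125
  black: 765 × 3/16 = 143.4375
  albino: 765 × 4/16 = 191.25
χ² = Σ (O − E)² / E
  agouti: (388 − 430.3125)² / 430.3125 = 4.1606
  black: (155 − 143.4375)² / 143.4375 = 0.9321
  albino: (222 − 191.25)² / 191.25 = 4.9441
χ² = 4.1606 + 0.9321 + 4.9441 = 10.0368 ≈ 10.037

10.037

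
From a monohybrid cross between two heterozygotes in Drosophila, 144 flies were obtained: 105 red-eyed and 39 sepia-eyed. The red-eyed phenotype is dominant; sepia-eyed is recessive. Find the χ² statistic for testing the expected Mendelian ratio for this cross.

0.333

For a monohybrid cross between heterozygotes with complete dominance, the expected phenotypic ratio is 3:1.
The 3:1 ratio has 4 parts, so with N = 144 the expected counts are:
  red-eyed: 144 × 3/4 = 108
  sepia-eyed: 144 × 1/4 = 36
χ² = Σ (O − E)² / E
  red-eyed: (105 − 108)² / 108 = 0.0833
  sepia-eyed: (39 − 36)² / 36 = 0.2500
χ² = 0.0833 + 0.2500 = 0.3333 ≈ 0.333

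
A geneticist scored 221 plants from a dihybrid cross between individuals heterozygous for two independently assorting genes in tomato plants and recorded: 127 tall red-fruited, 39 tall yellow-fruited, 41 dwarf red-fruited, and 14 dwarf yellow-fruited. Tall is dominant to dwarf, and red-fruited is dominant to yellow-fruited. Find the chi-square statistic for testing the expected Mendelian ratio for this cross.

A dihybrid F₂ with independent assortment and complete dominance at both loci gives a 9:3:3:1 phenotypic ratio.
The 9:3:3:1 ratio has 16 parts, so with N = 221 the expected counts are:
  tall red-fruited: 221 × 9/16 = 124.3125
  tall yellow-fruited: 221 × 3/16 = 41.4375
  dwarf red-fruited: 221 × 3/16 = 41.4375
  dwarf yellow-fruited: 221 × 1/16 = 13.8125
χ² = Σ (O − E)² / E
  tall red-fruited: (127 − 124.3125)² / 124.3125 = 0.0581
  tall yellow-fruited: (39 − 41.4375)² / 41.4375 = 0.1434
  dwarf red-fruited: (41 − 41.4375)² / 41.4375 = 0.0046
  dwarf yellow-fruited: (14 − 13.8125)² / 13.8125 = 0.0025
χ² = 0.0581 + 0.1434 + 0.0046 + 0.0025 = 0.2086 ≈ 0.209

0.209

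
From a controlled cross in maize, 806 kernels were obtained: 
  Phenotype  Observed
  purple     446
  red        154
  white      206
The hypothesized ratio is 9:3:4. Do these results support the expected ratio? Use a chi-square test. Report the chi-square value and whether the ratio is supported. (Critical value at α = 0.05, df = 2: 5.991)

Under the 9:3:4 hypothesis (Σ ratio = 16, N = 806):
  purple: 806 × 9/16 = 453.375
  red: 806 × 3/16 = 151.125
  white: 806 × 4/16 = 201.5
χ² = Σ (O − E)² / E
  purple: (446 − 453.375)² / 453.375 = 0.1200
  red: (154 − 151.125)² / 151.125 = 0.0547
  white: (206 − 201.5)² / 201.5 = 0.1005
χ² = 0.1200 + 0.0547 + 0.1005 = 0.2752 ≈ 0.275
Degrees of freedom = 3 − 1 = 2; critical value at α = 0.05 is 5.991.
Since 0.275 < 5.991, we fail to reject the null hypothesis — the data are consistent with the 9:3:4 ratio.

0.275; consistent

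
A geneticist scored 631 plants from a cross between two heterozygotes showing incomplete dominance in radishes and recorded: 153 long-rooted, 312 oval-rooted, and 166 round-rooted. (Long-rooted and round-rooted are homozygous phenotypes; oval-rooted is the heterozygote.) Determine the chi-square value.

0.613

With incomplete dominance, a heterozygote × heterozygote cross gives a 1:2:1 phenotypic ratio.
Expected counts for N = 631 under a 1:2:1 ratio (total parts = 4):
  long-rooted: 631 × 1/4 = 157.75
  oval-rooted: 631 × 2/4 = 315.5
  round-rooted: 631 × 1/4 = 157.75
χ² = Σ (O − E)² / E
  long-rooted: (153 − 157.75)² / 157.75 = 0.1430
  oval-rooted: (312 − 315.5)² / 315.5 = 0.0388
  round-rooted: (166 − 157.75)² / 157.75 = 0.4315
χ² = 0.1430 + 0.0388 + 0.4315 = 0.6133 ≈ 0.613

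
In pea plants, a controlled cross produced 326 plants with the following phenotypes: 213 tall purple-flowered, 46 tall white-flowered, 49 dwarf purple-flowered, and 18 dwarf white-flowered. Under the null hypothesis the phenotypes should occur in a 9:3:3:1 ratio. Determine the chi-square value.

The 9:3:3:1 ratio has 16 parts, so with N = 326 the expected counts are:
  tall purple-flowered: 326 × 9/16 = 183.375
  tall white-flowered: 326 × 3/16 = 61.125
  dwarf purple-flowered: 326 × 3/16 = 61.125
  dwarf white-flowered: 326 × 1/16 = 20.375
χ² = Σ (O − E)² / E
  tall purple-flowered: (213 − 183.375)² / 183.375 = 4.7860
  tall white-flowered: (46 − 61.125)² / 61.125 = 3.7426
  dwarf purple-flowered: (49 − 61.125)² / 61.125 = 2.4052
  dwarf white-flowered: (18 − 20.375)² / 20.375 = 0.2768
χ² = 4.7860 + 3.7426 + 2.4052 + 0.2768 = 11.2106 ≈ 11.211

11.211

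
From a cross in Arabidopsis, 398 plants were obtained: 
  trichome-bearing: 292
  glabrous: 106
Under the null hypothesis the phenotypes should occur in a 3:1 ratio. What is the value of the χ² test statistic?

0.566

The 3:1 ratio has 4 parts, so with N = 398 the expected counts are:
  trichome-bearing: 398 × 3/4 = 298.5
  glabrous: 398 × 1/4 = 99.5
χ² = Σ (O − E)² / E
  trichome-bearing: (292 − 298.5)² / 298.5 = 0.1415
  glabrous: (106 − 99.5)² / 99.5 = 0.4246
χ² = 0.1415 + 0.4246 = 0.5661 ≈ 0.566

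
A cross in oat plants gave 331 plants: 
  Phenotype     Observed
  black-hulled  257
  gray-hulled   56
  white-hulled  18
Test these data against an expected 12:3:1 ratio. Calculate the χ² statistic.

Total ratio parts = 16. Expected numbers out of 331:
  black-hulled: 331 × 12/16 = 248.25
  gray-hulled: 331 × 3/16 = 62.0625
  white-hulled: 331 × 1/16 = 20.6875
χ² = Σ (O − E)² / E
  black-hulled: (257 − 248.25)² / 248.25 = 0.3084
  gray-hulled: (56 − 62.0625)² / 62.0625 = 0.5922
  white-hulled: (18 − 20.6875)² / 20.6875 = 0.3491
χ² = 0.3084 + 0.5922 + 0.3491 = 1.2497 ≈ 1.250

1.250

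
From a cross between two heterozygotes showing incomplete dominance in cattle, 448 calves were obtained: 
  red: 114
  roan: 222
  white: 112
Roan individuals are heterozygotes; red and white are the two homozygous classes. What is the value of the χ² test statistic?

With incomplete dominance, a heterozygote × heterozygote cross gives a 1:2:1 phenotypic ratio.
Total ratio parts = 4. Expected numbers out of 448:
  red: 448 × 1/4 = 112
  roan: 448 × 2/4 = 224
  white: 448 × 1/4 = 112
χ² = Σ (O − E)² / E
  red: (114 − 112)² / 112 = 0.0357
  roan: (222 − 224)² / 224 = 0.0179
  white: (112 − 112)² / 112 = 0.0000
χ² = 0.0357 + 0.0179 + 0.0000 = 0.0536 ≈ 0.054

0.054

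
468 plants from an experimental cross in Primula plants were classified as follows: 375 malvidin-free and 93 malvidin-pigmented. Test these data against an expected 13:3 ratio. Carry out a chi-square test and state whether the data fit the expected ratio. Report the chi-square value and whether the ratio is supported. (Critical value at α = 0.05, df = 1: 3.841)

The 13:3 ratio has 16 parts, so with N = 468 the expected counts are:
  malvidin-free: 468 × 13/16 = 380.25
  malvidin-pigmented: 468 × 3/16 = 87.75
χ² = Σ (O − E)² / E
  malvidin-free: (375 − 380.25)² / 380.25 = 0.0725
  malvidin-pigmented: (93 − 87.75)² / 87.75 = 0.3141
χ² = 0.0725 + 0.3141 = 0.3866 ≈ 0.387
Degrees of freedom = 2 − 1 = 1; critical value at α = 0.05 is 3.841.
Since 0.387 < 3.841, we fail to reject the null hypothesis — the data are consistent with the 13:3 ratio.

0.387; consistent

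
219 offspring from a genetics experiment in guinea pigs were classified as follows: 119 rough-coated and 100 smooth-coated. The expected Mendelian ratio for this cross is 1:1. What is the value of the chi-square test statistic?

1.648

Expected counts for N = 219 under a 1:1 ratio (total parts = 2):
  rough-coated: 219 × 1/2 = 109.5
  smooth-coated: 219 × 1/2 = 109.5
χ² = Σ (O − E)² / E
  rough-coated: (119 − 109.5)² / 109.5 = 0.8242
  smooth-coated: (100 − 109.5)² / 109.5 = 0.8242
χ² = 0.8242 + 0.8242 = 1.6484 ≈ 1.648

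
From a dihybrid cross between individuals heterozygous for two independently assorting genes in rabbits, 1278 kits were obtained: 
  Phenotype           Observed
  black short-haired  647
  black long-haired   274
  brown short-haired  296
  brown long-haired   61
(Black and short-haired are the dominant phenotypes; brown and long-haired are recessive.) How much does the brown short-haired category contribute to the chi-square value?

A dihybrid F₂ with independent assortment and complete dominance at both loci gives a 9:3:3:1 phenotypic ratio.
The 9:3:3:1 ratio has 16 parts, so with N = 1278 the expected counts are:
  black short-haired: 1278 × 9/16 = 718.875
  black long-haired: 1278 × 3/16 = 239.625
  brown short-haired: 1278 × 3/16 = 239.625
  brown long-haired: 1278 × 1/16 = 79.875
Contribution of brown short-haired: (296 − 239.625)² / 239.625 = 13.2630

13.263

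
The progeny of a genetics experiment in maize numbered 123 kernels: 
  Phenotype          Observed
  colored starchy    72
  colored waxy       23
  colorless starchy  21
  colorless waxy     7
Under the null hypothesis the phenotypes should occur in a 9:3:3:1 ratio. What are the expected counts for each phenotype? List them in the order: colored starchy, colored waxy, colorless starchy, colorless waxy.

69.1875, 23.0625, 23.0625, 7.6875

Under the 9:3:3:1 hypothesis (Σ ratio = 16, N = 123):
  colored starchy: 123 × 9/16 = 69.1875
  colored waxy: 123 × 3/16 = 23.0625
  colorless starchy: 123 × 3/16 = 23.0625
  colorless waxy: 123 × 1/16 = 7.6875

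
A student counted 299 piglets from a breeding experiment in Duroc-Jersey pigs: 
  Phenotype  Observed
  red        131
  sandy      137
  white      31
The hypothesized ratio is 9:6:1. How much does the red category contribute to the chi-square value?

8.222

Under the 9:6:1 hypothesis (Σ ratio = 16, N = 299):
  red: 299 × 9/16 = 168.1875
  sandy: 299 × 6/16 = 112.125
  white: 299 × 1/16 = 18.6875
Contribution of red: (131 − 168.1875)² / 168.1875 = 8.2224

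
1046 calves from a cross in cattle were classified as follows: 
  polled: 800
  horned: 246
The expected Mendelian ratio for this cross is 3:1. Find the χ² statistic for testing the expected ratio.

1.225

The 3:1 ratio has 4 parts, so with N = 1046 the expected counts are:
  polled: 1046 × 3/4 = 784.5
  horned: 1046 × 1/4 = 261.5
χ² = Σ (O − E)² / E
  polled: (800 − 784.5)² / 784.5 = 0.3062
  horned: (246 − 261.5)² / 261.5 = 0.9187
χ² = 0.3062 + 0.9187 = 1.2249 ≈ 1.225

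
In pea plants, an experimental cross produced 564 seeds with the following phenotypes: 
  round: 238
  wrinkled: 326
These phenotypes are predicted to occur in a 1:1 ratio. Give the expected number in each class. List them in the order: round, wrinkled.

282, 282

The 1:1 ratio has 2 parts, so with N = 564 the expected counts are:
  round: 564 × 1/2 = 282
  wrinkled: 564 × 1/2 = 282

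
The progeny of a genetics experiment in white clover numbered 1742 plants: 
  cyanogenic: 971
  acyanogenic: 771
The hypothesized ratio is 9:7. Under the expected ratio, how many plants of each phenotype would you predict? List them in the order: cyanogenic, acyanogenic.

The 9:7 ratio has 16 parts, so with N = 1742 the expected counts are:
  cyanogenic: 1742 × 9/16 = 979.875
  acyanogenic: 1742 × 7/16 = 762.125

979.875, 762.125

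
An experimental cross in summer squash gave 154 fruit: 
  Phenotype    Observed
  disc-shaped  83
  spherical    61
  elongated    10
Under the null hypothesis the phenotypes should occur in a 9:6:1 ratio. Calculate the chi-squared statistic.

0.349

Total ratio parts = 16. Expected numbers out of 154:
  disc-shaped: 154 × 9/16 = 86.625
  spherical: 154 × 6/16 = 57.75
  elongated: 154 × 1/16 = 9.625
χ² = Σ (O − E)² / E
  disc-shaped: (83 − 86.625)² / 86.625 = 0.1517
  spherical: (61 − 57.75)² / 57.75 = 0.1829
  elongated: (10 − 9.625)² / 9.625 = 0.0146
χ² = 0.1517 + 0.1829 + 0.0146 = 0.3492 ≈ 0.349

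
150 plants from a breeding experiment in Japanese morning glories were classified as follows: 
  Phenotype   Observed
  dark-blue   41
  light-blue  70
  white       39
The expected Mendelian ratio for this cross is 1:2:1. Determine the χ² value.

0.720

Total ratio parts = 4. Expected numbers out of 150:
  dark-blue: 150 × 1/4 = 37.5
  light-blue: 150 × 2/4 = 75
  white: 150 × 1/4 = 37.5
χ² = Σ (O − E)² / E
  dark-blue: (41 − 37.5)² / 37.5 = 0.3267
  light-blue: (70 − 75)² / 75 = 0.3333
  white: (39 − 37.5)² / 37.5 = 0.0600
χ² = 0.3267 + 0.3333 + 0.0600 = 0.720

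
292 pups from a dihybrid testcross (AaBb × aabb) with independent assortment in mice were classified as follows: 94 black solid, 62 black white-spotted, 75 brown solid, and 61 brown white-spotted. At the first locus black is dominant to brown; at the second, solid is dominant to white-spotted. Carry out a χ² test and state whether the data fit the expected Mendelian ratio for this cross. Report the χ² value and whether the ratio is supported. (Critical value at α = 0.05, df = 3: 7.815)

9.726; not consistent

A dihybrid testcross with independent assortment gives a 1:1:1:1 ratio.
Expected counts for N = 292 under a 1:1:1:1 ratio (total parts = 4):
  black solid: 292 × 1/4 = 73
  black white-spotted: 292 × 1/4 = 73
  brown solid: 292 × 1/4 = 73
  brown white-spotted: 292 × 1/4 = 73
χ² = Σ (O − E)² / E
  black solid: (94 − 73)² / 73 = 6.0411
  black white-spotted: (62 − 73)² / 73 = 1.6575
  brown solid: (75 − 73)² / 73 = 0.0548
  brown white-spotted: (61 − 73)² / 73 = 1.9726
χ² = 6.0411 + 1.6575 + 0.0548 + 1.9726 = 9.726
Degrees of freedom = 4 − 1 = 3; critical value at α = 0.05 is 7.815.
Since 9.726 > 7.815, we reject the null hypothesis — the data do not fit the 1:1:1:1 ratio.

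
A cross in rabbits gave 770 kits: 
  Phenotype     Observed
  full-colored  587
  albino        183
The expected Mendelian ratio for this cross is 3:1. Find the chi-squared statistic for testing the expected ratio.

0.625

Total ratio parts = 4. Expected numbers out of 770:
  full-colored: 770 × 3/4 = 577.5
  albino: 770 × 1/4 = 192.5
χ² = Σ (O − E)² / E
  full-colored: (587 − 577.5)² / 577.5 = 0.1563
  albino: (183 − 192.5)² / 192.5 = 0.4688
χ² = 0.1563 + 0.4688 = 0.6251 ≈ 0.625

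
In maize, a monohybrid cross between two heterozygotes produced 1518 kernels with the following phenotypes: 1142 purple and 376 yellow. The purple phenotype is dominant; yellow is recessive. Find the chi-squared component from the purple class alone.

For a monohybrid cross between heterozygotes with complete dominance, the expected phenotypic ratio is 3:1.
Expected counts for N = 1518 under a 3:1 ratio (total parts = 4):
  purple: 1518 × 3/4 = 1138.5
  yellow: 1518 × 1/4 = 379.5
Contribution of purple: (1142 − 1138.5)² / 1138.5 = 0.0108

0.011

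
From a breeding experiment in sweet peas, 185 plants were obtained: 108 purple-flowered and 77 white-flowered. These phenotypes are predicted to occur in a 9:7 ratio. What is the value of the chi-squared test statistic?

0.341

Under the 9:7 hypothesis (Σ ratio = 16, N = 185):
  purple-flowered: 185 × 9/16 = 104.0625
  white-flowered: 185 × 7/16 = 80.9375
χ² = Σ (O − E)² / E
  purple-flowered: (108 − 104.0625)² / 104.0625 = 0.1490
  white-flowered: (77 − 80.9375)² / 80.9375 = 0.1916
χ² = 0.1490 + 0.1916 = 0.3406 ≈ 0.341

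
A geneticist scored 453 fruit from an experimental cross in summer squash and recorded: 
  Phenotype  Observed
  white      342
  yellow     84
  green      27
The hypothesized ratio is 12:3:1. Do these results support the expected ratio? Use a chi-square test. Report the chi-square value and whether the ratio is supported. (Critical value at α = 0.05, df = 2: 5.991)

Expected counts for N = 453 under a 12:3:1 ratio (total parts = 16):
  white: 453 × 12/16 = 339.75
  yellow: 453 × 3/16 = 84.9375
  green: 453 × 1/16 = 28.3125
χ² = Σ (O − E)² / E
  white: (342 − 339.75)² / 339.75 = 0.0149
  yellow: (84 − 84.9375)² / 84.9375 = 0.0103
  green: (27 − 28.3125)² / 28.3125 = 0.0608
χ² = 0.0149 + 0.0103 + 0.0608 = 0.086
Degrees of freedom = 3 − 1 = 2; critical value at α = 0.05 is 5.991.
Since 0.086 < 5.991, we fail to reject the null hypothesis — the data are consistent with the 12:3:1 ratio.

0.086; consistent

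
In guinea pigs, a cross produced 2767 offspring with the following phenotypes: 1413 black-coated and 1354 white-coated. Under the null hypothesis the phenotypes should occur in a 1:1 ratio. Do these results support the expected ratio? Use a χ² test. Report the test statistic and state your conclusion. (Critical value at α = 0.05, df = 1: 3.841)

Expected counts for N = 2767 under a 1:1 ratio (total parts = 2):
  black-coated: 2767 × 1/2 = 1383.5
  white-coated: 2767 × 1/2 = 1383.5
χ² = Σ (O − E)² / E
  black-coated: (1413 − 1383.5)² / 1383.5 = 0.6290
  white-coated: (1354 − 1383.5)² / 1383.5 = 0.6290
χ² = 0.6290 + 0.6290 = 1.258
Degrees of freedom = 2 − 1 = 1; critical value at α = 0.05 is 3.841.
Since 1.258 < 3.841, we fail to reject the null hypothesis — the data are consistent with the 1:1 ratio.

1.258; consistent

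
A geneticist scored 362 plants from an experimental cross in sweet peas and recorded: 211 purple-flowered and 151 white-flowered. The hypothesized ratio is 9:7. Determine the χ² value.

The 9:7 ratio has 16 parts, so with N = 362 the expected counts are:
  purple-flowered: 362 × 9/16 = 203.625
  white-flowered: 362 × 7/16 = 158.375
χ² = Σ (O − E)² / E
  purple-flowered: (211 − 203.625)² / 203.625 = 0.2671
  white-flowered: (151 − 158.375)² / 158.375 = 0.3434
χ² = 0.2671 + 0.3434 = 0.6105 ≈ 0.611

0.611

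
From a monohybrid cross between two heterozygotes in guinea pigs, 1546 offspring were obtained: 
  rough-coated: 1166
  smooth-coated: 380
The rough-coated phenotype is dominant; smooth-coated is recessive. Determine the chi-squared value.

For a monohybrid cross between heterozygotes with complete dominance, the expected phenotypic ratio is 3:1.
The 3:1 ratio has 4 parts, so with N = 1546 the expected counts are:
  rough-coated: 1546 × 3/4 = 1159.5
  smooth-coated: 1546 × 1/4 = 386.5
χ² = Σ (O − E)² / E
  rough-coated: (1166 − 1159.5)² / 1159.5 = 0.0364
  smooth-coated: (380 − 386.5)² / 386.5 = 0.1093
χ² = 0.0364 + 0.1093 = 0.1457 ≈ 0.146

0.146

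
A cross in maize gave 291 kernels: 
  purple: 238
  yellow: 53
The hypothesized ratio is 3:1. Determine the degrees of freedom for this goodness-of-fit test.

1

A goodness-of-fit test with 2 phenotype classes has df = 2 − 1 = 1.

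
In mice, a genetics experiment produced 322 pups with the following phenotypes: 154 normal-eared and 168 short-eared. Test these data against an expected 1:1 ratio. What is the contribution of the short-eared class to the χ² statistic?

Expected counts for N = 322 under a 1:1 ratio (total parts = 2):
  normal-eared: 322 × 1/2 = 161
  short-eared: 322 × 1/2 = 161
Contribution of short-eared: (168 − 161)² / 161 = 0.3043

0.304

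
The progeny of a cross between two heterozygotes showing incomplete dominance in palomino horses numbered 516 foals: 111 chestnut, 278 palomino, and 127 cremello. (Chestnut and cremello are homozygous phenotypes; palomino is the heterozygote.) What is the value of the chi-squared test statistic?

With incomplete dominance, a heterozygote × heterozygote cross gives a 1:2:1 phenotypic ratio.
Under the 1:2:1 hypothesis (Σ ratio = 4, N = 516):
  chestnut: 516 × 1/4 = 129
  palomino: 516 × 2/4 = 258
  cremello: 516 × 1/4 = 129
χ² = Σ (O − E)² / E
  chestnut: (111 − 129)² / 129 = 2.5116
  palomino: (278 − 258)² / 258 = 1.5504
  cremello: (127 − 129)² / 129 = 0.0310
χ² = 2.5116 + 1.5504 + 0.0310 = 4.093

4.093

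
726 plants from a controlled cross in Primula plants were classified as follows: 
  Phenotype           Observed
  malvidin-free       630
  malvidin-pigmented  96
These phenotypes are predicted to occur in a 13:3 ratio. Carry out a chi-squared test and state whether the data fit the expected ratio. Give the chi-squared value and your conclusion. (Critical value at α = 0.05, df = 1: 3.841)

14.557; not consistent

Total ratio parts = 16. Expected numbers out of 726:
  malvidin-free: 726 × 13/16 = 589.875
  malvidin-pigmented: 726 × 3/16 = 136.125
χ² = Σ (O − E)² / E
  malvidin-free: (630 − 589.875)² / 589.875 = 2.7294
  malvidin-pigmented: (96 − 136.125)² / 136.125 = 11.8275
χ² = 2.7294 + 11.8275 = 14.5569 ≈ 14.557
Degrees of freedom = 2 − 1 = 1; critical value at α = 0.05 is 3.841.
Since 14.557 > 3.841, we reject the null hypothesis — the data do not fit the 13:3 ratio.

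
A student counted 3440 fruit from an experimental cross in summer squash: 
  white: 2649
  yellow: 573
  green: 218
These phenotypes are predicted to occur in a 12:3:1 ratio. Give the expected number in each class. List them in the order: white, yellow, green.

2580, 645, 215

Total ratio parts = 16. Expected numbers out of 3440:
  white: 3440 × 12/16 = 2580
  yellow: 3440 × 3/16 = 645
  green: 3440 × 1/16 = 215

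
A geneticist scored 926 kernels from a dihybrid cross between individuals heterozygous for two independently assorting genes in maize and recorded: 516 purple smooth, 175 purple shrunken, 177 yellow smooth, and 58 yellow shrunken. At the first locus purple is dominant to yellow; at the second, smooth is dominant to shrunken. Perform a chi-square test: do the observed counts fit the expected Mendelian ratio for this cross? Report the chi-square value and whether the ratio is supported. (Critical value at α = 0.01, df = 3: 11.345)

0.122; consistent

A dihybrid F₂ with independent assortment and complete dominance at both loci gives a 9:3:3:1 phenotypic ratio.
Under the 9:3:3:1 hypothesis (Σ ratio = 16, N = 926):
  purple smooth: 926 × 9/16 = 520.875
  purple shrunken: 926 × 3/16 = 173.625
  yellow smooth: 926 × 3/16 = 173.625
  yellow shrunken: 926 × 1/16 = 57.875
χ² = Σ (O − E)² / E
  purple smooth: (516 − 520.875)² / 520.875 = 0.0456
  purple shrunken: (175 − 173.625)² / 173.625 = 0.0109
  yellow smooth: (177 − 173.625)² / 173.625 = 0.0656
  yellow shrunken: (58 − 57.875)² / 57.875 = 0.0003
χ² = 0.0456 + 0.0109 + 0.0656 + 0.0003 = 0.1224 ≈ 0.122
Degrees of freedom = 4 − 1 = 3; critical value at α = 0.01 is 11.345.
Since 0.122 < 11.345, we fail to reject the null hypothesis — the data are consistent with the 9:3:3:1 ratio.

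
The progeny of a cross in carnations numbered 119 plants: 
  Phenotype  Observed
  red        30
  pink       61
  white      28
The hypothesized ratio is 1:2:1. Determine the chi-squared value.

Total ratio parts = 4. Expected numbers out of 119:
  red: 119 × 1/4 = 29.75
  pink: 119 × 2/4 = 59.5
  white: 119 × 1/4 = 29.75
χ² = Σ (O − E)² / E
  red: (30 − 29.75)² / 29.75 = 0.0021
  pink: (61 − 59.5)² / 59.5 = 0.0378
  white: (28 − 29.75)² / 29.75 = 0.1029
χ² = 0.0021 + 0.0378 + 0.1029 = 0.1428 ≈ 0.143

0.143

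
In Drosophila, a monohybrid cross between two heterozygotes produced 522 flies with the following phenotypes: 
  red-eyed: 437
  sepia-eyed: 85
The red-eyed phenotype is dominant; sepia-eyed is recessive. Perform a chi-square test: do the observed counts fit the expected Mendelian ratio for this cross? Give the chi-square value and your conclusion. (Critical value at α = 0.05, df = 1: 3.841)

21.152; not consistent

For a monohybrid cross between heterozygotes with complete dominance, the expected phenotypic ratio is 3:1.
Expected counts for N = 522 under a 3:1 ratio (total parts = 4):
  red-eyed: 522 × 3/4 = 391.5
  sepia-eyed: 522 × 1/4 = 130.5
χ² = Σ (O − E)² / E
  red-eyed: (437 − 391.5)² / 391.5 = 5.2880
  sepia-eyed: (85 − 130.5)² / 130.5 = 15.8640
χ² = 5.2880 + 15.8640 = 21.152
Degrees of freedom = 2 − 1 = 1; critical value at α = 0.05 is 3.841.
Since 21.152 > 3.841, we reject the null hypothesis — the data do not fit the 3:1 ratio.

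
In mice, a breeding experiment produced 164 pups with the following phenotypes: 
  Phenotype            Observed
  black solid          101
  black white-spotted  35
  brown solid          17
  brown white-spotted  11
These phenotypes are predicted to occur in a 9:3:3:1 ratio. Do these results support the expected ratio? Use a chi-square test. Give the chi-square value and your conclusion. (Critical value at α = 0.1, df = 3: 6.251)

Under the 9:3:3:1 hypothesis (Σ ratio = 16, N = 164):
  black solid: 164 × 9/16 = 92.25
  black white-spotted: 164 × 3/16 = 30.75
  brown solid: 164 × 3/16 = 30.75
  brown white-spotted: 164 × 1/16 = 10.25
χ² = Σ (O − E)² / E
  black solid: (101 − 92.25)² / 92.25 = 0.8299
  black white-spotted: (35 − 30.75)² / 30.75 = 0.5874
  brown solid: (17 − 30.75)² / 30.75 = 6.1484
  brown white-spotted: (11 − 10.25)² / 10.25 = 0.0549
χ² = 0.8299 + 0.5874 + 6.1484 + 0.0549 = 7.6206 ≈ 7.621
Degrees of freedom = 4 − 1 = 3; critical value at α = 0.1 is 6.251.
Since 7.621 > 6.251, we reject the null hypothesis — the data do not fit the 9:3:3:1 ratio.

7.621; not consistent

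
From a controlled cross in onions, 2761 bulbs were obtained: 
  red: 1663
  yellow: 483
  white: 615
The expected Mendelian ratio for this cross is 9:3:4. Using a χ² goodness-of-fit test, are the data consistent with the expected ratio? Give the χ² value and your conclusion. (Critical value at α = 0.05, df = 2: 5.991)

Total ratio parts = 16. Expected numbers out of 2761:
  red: 2761 × 9/16 = 1553.0625
  yellow: 2761 × 3/16 = 517.6875
  white: 2761 × 4/16 = 690.25
χ² = Σ (O − E)² / E
  red: (1663 − 1553.0625)² / 1553.0625 = 7.7822
  yellow: (483 − 517.6875)² / 517.6875 = 2.3242
  white: (615 − 690.25)² / 690.25 = 8.2036
χ² = 7.7822 + 2.3242 + 8.2036 = 18.310
Degrees of freedom = 3 − 1 = 2; critical value at α = 0.05 is 5.991.
Since 18.310 > 5.991, we reject the null hypothesis — the data do not fit the 9:3:4 ratio.

18.310; not consistent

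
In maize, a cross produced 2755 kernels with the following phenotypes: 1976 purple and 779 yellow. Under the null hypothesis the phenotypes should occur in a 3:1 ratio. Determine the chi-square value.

Expected counts for N = 2755 under a 3:1 ratio (total parts = 4):
  purple: 2755 × 3/4 = 2066.25
  yellow: 2755 × 1/4 = 688.75
χ² = Σ (O − E)² / E
  purple: (1976 − 2066.25)² / 2066.25 = 3.9420
  yellow: (779 − 688.75)² / 688.75 = 11.8259
χ² = 3.9420 + 11.8259 = 15.7679 ≈ 15.768

15.768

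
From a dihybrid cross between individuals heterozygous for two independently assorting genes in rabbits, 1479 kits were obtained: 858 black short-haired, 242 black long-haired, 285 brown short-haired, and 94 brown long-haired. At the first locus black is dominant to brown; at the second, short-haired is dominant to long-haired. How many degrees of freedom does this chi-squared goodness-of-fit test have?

A dihybrid F₂ with independent assortment and complete dominance at both loci gives a 9:3:3:1 phenotypic ratio.
A goodness-of-fit test with 4 phenotype classes has df = 4 − 1 = 3.

3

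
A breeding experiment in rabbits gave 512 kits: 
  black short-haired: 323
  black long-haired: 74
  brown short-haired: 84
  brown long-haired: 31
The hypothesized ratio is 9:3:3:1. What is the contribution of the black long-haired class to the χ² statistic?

5.042

The 9:3:3:1 ratio has 16 parts, so with N = 512 the expected counts are:
  black short-haired: 512 × 9/16 = 288
  black long-haired: 512 × 3/16 = 96
  brown short-haired: 512 × 3/16 = 96
  brown long-haired: 512 × 1/16 = 32
Contribution of black long-haired: (74 − 96)² / 96 = 5.0417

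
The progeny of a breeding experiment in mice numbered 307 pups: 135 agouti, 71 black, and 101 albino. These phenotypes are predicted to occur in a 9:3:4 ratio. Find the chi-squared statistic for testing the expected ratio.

Total ratio parts = 16. Expected numbers out of 307:
  agouti: 307 × 9/16 = 172.6875
  black: 307 × 3/16 = 57.5625
  albino: 307 × 4/16 = 76.75
χ² = Σ (O − E)² / E
  agouti: (135 − 172.6875)² / 172.6875 = 8.2250
  black: (71 − 57.5625)² / 57.5625 = 3.1369
  albino: (101 − 76.75)² / 76.75 = 7.6621
χ² = 8.2250 + 3.1369 + 7.6621 = 19.024

19.024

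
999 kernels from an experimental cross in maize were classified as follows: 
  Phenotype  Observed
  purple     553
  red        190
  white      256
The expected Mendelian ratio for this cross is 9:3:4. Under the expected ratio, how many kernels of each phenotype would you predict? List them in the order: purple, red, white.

Expected counts for N = 999 under a 9:3:4 ratio (total parts = 16):
  purple: 999 × 9/16 = 561.9375
  red: 999 × 3/16 = 187.3125
  white: 999 × 4/16 = 249.75

561.9375, 187.3125, 249.75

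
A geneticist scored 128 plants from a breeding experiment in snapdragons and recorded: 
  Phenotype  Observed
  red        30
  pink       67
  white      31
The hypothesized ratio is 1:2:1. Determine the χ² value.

0.297

The 1:2:1 ratio has 4 parts, so with N = 128 the expected counts are:
  red: 128 × 1/4 = 32
  pink: 128 × 2/4 = 64
  white: 128 × 1/4 = 32
χ² = Σ (O − E)² / E
  red: (30 − 32)² / 32 = 0.1250
  pink: (67 − 64)² / 64 = 0.1406
  white: (31 − 32)² / 32 = 0.0312
χ² = 0.1250 + 0.1406 + 0.0312 = 0.2968 ≈ 0.297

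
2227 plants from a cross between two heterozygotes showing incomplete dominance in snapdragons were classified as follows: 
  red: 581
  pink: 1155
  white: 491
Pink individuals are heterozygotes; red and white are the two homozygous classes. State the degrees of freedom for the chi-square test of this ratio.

With incomplete dominance, a heterozygote × heterozygote cross gives a 1:2:1 phenotypic ratio.
A goodness-of-fit test with 3 phenotype classes has df = 3 − 1 = 2.

2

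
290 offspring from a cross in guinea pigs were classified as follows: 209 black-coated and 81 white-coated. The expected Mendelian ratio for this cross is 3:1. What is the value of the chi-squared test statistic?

1.329

The 3:1 ratio has 4 parts, so with N = 290 the expected counts are:
  black-coated: 290 × 3/4 = 217.5
  white-coated: 290 × 1/4 = 72.5
χ² = Σ (O − E)² / E
  black-coated: (209 − 217.5)² / 217.5 = 0.3322
  white-coated: (81 − 72.5)² / 72.5 = 0.9966
χ² = 0.3322 + 0.9966 = 1.3288 ≈ 1.329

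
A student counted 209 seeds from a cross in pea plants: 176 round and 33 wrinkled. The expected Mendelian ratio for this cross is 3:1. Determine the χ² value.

The 3:1 ratio has 4 parts, so with N = 209 the expected counts are:
  round: 209 × 3/4 = 156.75
  wrinkled: 209 × 1/4 = 52.25
χ² = Σ (O − E)² / E
  round: (176 − 156.75)² / 156.75 = 2.3640
  wrinkled: (33 − 52.25)² / 52.25 = 7.0921
χ² = 2.3640 + 7.0921 = 9.4561 ≈ 9.456

9.456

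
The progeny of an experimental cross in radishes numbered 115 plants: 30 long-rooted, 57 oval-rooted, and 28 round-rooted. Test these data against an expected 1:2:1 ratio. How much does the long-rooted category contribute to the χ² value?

Total ratio parts = 4. Expected numbers out of 115:
  long-rooted: 115 × 1/4 = 28.75
  oval-rooted: 115 × 2/4 = 57.5
  round-rooted: 115 × 1/4 = 28.75
Contribution of long-rooted: (30 − 28.75)² / 28.75 = 0.0543

0.054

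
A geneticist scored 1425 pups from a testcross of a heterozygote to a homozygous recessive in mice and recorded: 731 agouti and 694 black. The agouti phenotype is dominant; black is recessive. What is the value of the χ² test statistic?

A testcross of a heterozygote (Aa × aa) gives a 1:1 phenotypic ratio.
Total ratio parts = 2. Expected numbers out of 1425:
  agouti: 1425 × 1/2 = 712.5
  black: 1425 × 1/2 = 712.5
χ² = Σ (O − E)² / E
  agouti: (731 − 712.5)² / 712.5 = 0.4804
  black: (694 − 712.5)² / 712.5 = 0.4804
χ² = 0.4804 + 0.4804 = 0.9608 ≈ 0.961

0.961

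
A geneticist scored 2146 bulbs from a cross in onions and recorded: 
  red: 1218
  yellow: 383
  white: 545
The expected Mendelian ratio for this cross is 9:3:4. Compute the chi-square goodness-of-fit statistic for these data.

Expected counts for N = 2146 under a 9:3:4 ratio (total parts = 16):
  red: 2146 × 9/16 = 1207.125
  yellow: 2146 × 3/16 = 402.375
  white: 2146 × 4/16 = 536.5
χ² = Σ (O − E)² / E
  red: (1218 − 1207.125)² / 1207.125 = 0.0980
  yellow: (383 − 402.375)² / 402.375 = 0.9329
  white: (545 − 536.5)² / 536.5 = 0.1347
χ² = 0.0980 + 0.9329 + 0.1347 = 1.1656 ≈ 1.166

1.166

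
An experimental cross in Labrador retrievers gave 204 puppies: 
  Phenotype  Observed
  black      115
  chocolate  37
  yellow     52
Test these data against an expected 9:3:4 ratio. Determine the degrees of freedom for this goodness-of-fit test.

2

A goodness-of-fit test with 3 phenotype classes has df = 3 − 1 = 2.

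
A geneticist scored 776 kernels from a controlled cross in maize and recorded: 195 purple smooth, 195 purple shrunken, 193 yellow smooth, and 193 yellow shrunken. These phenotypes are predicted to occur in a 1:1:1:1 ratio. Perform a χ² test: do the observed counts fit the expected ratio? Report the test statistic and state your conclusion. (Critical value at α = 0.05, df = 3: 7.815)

0.021; consistent

The 1:1:1:1 ratio has 4 parts, so with N = 776 the expected counts are:
  purple smooth: 776 × 1/4 = 194
  purple shrunken: 776 × 1/4 = 194
  yellow smooth: 776 × 1/4 = 194
  yellow shrunken: 776 × 1/4 = 194
χ² = Σ (O − E)² / E
  purple smooth: (195 − 194)² / 194 = 0.0052
  purple shrunken: (195 − 194)² / 194 = 0.0052
  yellow smooth: (193 − 194)² / 194 = 0.0052
  yellow shrunken: (193 − 194)² / 194 = 0.0052
χ² = 0.0052 + 0.0052 + 0.0052 + 0.0052 = 0.0208 ≈ 0.021
Degrees of freedom = 4 − 1 = 3; critical value at α = 0.05 is 7.815.
Since 0.021 < 7.815, we fail to reject the null hypothesis — the data are consistent with the 1:1:1:1 ratio.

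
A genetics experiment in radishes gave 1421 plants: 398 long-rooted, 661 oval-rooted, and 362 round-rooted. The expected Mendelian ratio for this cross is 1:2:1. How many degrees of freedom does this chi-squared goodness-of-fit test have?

2

A goodness-of-fit test with 3 phenotype classes has df = 3 − 1 = 2.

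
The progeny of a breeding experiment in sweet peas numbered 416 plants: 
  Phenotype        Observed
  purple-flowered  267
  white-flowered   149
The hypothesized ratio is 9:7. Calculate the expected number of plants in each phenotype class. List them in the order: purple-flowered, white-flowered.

Total ratio parts = 16. Expected numbers out of 416:
  purple-flowered: 416 × 9/16 = 234
  white-flowered: 416 × 7/16 = 182

234, 182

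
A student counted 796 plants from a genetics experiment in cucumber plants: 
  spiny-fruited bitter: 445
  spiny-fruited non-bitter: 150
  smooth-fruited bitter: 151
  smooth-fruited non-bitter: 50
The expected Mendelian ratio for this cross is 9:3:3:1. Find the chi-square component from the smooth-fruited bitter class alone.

Total ratio parts = 16. Expected numbers out of 796:
  spiny-fruited bitter: 796 × 9/16 = 447.75
  spiny-fruited non-bitter: 796 × 3/16 = 149.25
  smooth-fruited bitter: 796 × 3/16 = 149.25
  smooth-fruited non-bitter: 796 × 1/16 = 49.75
Contribution of smooth-fruited bitter: (151 − 149.25)² / 149.25 = 0.0205

0.021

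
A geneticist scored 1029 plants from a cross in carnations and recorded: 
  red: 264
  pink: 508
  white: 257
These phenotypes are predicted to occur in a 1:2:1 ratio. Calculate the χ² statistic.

0.259

Expected counts for N = 1029 under a 1:2:1 ratio (total parts = 4):
  red: 1029 × 1/4 = 257.25
  pink: 1029 × 2/4 = 514.5
  white: 1029 × 1/4 = 257.25
χ² = Σ (O − E)² / E
  red: (264 − 257.25)² / 257.25 = 0.1771
  pink: (508 − 514.5)² / 514.5 = 0.0821
  white: (257 − 257.25)² / 257.25 = 0.0002
χ² = 0.1771 + 0.0821 + 0.0002 = 0.2594 ≈ 0.259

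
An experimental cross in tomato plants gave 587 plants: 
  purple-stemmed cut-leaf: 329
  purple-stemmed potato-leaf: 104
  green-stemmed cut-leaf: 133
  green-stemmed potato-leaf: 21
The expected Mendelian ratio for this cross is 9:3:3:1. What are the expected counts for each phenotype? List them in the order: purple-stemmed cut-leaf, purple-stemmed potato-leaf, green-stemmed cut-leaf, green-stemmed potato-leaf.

330.1875, 110.0625, 110.0625, 36.6875

Expected counts for N = 587 under a 9:3:3:1 ratio (total parts = 16):
  purple-stemmed cut-leaf: 587 × 9/16 = 330.1875
  purple-stemmed potato-leaf: 587 × 3/16 = 110.0625
  green-stemmed cut-leaf: 587 × 3/16 = 110.0625
  green-stemmed potato-leaf: 587 × 1/16 = 36.6875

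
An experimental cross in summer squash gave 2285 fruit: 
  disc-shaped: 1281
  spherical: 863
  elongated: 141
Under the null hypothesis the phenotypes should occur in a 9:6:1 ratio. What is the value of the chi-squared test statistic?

Expected counts for N = 2285 under a 9:6:1 ratio (total parts = 16):
  disc-shaped: 2285 × 9/16 = 1285.3125
  spherical: 2285 × 6/16 = 856.875
  elongated: 2285 × 1/16 = 142.8125
χ² = Σ (O − E)² / E
  disc-shaped: (1281 − 1285.3125)² / 1285.3125 = 0.0145
  spherical: (863 − 856.875)² / 856.875 = 0.0438
  elongated: (141 − 142.8125)² / 142.8125 = 0.0230
χ² = 0.0145 + 0.0438 + 0.0230 = 0.0813 ≈ 0.081

0.081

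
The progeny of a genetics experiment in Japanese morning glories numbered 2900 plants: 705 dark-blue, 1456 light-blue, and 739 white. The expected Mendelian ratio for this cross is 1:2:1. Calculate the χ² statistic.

0.847

Expected counts for N = 2900 under a 1:2:1 ratio (total parts = 4):
  dark-blue: 2900 × 1/4 = 725
  light-blue: 2900 × 2/4 = 1450
  white: 2900 × 1/4 = 725
χ² = Σ (O − E)² / E
  dark-blue: (705 − 725)² / 725 = 0.5517
  light-blue: (1456 − 1450)² / 1450 = 0.0248
  white: (739 − 725)² / 725 = 0.2703
χ² = 0.5517 + 0.0248 + 0.2703 = 0.8468 ≈ 0.847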